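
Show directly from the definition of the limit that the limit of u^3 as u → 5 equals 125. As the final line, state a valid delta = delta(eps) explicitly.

delta = min(2, eps/109)

Fix eps > 0. We seek delta > 0 with 0 < |u − 5| < delta ⇒ |u^3 − 125| < eps.
Factor: u^3 − 125 = (u − 5)(u^2 + 5u + 25), so |u^3 − 125| = |u − 5|·|u^2 + 5u + 25|.
Impose delta ≤ 2 so that |u| < 7; then |u^2 + 5u + 25| ≤ 109.
Hence |u^3 − 125| ≤ 109|u − 5|, which is < eps once |u − 5| < eps/109.
Take delta = min(2, eps/109). If 0 < |u − 5| < delta then both bounds hold and |u^3 − 125| ≤ 109|u − 5| < 109·(eps/109) = eps.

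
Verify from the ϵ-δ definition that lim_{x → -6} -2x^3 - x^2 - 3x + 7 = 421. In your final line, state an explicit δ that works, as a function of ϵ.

δ = min(2, ϵ/285)

Fix ϵ > 0. We want δ > 0 such that 0 < |x + 6| < δ implies |(-2x^3 - x^2 - 3x + 7) − 421| < ϵ.
(-2x^3 - x^2 - 3x + 7) − 421 = -2x^3 - x^2 - 3x - 414 = (x + 6)(-2x^2 + 11x - 69).
So |(-2x^3 - x^2 - 3x + 7) − 421| = |x + 6|·|-2x^2 + 11x - 69|.
Assume first that |x + 6| < 2, so |x| < 8. Then |-2x^2 + 11x - 69| ≤ 2·8^2 + 11·8 + 69 = 285.
Hence |(-2x^3 - x^2 - 3x + 7) − 421| ≤ 285|x + 6| < ϵ provided |x + 6| < ϵ/285.
Take δ = min(2, ϵ/285). Then 0 < |x + 6| < δ gives both |x + 6| < 2 and |x + 6| < ϵ/285, so |(-2x^3 - x^2 - 3x + 7) − 421| < ϵ.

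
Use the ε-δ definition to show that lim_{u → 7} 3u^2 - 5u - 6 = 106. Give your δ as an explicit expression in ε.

Let ε > 0 be given. We want δ > 0 such that 0 < |u − 7| < δ implies |(3u^2 - 5u - 6) − 106| < ε.
(3u^2 - 5u - 6) − 106 = 3u^2 - 5u - 112 = (u − 7)(3u + 16).
So |(3u^2 - 5u - 6) − 106| = |u − 7|·|3u + 16|.
Require δ ≤ 1. Then |u − 7| < 1 gives |u| < 8, and by the triangle inequality |3u + 16| ≤ 3·8 + 16 = 40.
Hence |(3u^2 - 5u - 6) − 106| ≤ 40|u − 7| < ε provided |u − 7| < ε/40.
Choosing δ = min(1, ε/40) ensures both conditions, hence |(3u^2 - 5u - 6) − 106| < ε.

δ = min(1, ε/40)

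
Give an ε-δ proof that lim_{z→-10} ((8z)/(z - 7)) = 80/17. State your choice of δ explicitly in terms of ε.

Fix ε > 0. We want δ > 0 with 0 < |z + 10| < δ ⇒ |(8z)/(z - 7) − (80/17)| < ε.
Combining over a common denominator, (8z)/(z - 7) − (80/17) = [(8z)·(-17) − (-80)·(z - 7)] / [(-17)·(z - 7)] = -56(z + 10) / ((-17)(z - 7)).
So |(8z)/(z - 7) − (80/17)| = 56|z + 10| / (17·|z − 7|).
Require δ ≤ 17/2, so |z − 7| ≥ |-17| − |z + 10| > 17 − 17/2 = 17/2.
Hence |(8z)/(z - 7) − (80/17)| < 56|z + 10|/(17·(17/2)) = (112/289)|z + 10|, which is < ε once |z + 10| < (289/112)ε.
Take δ = min(17/2, (289/112)ε). Then 0 < |z + 10| < δ forces both bounds, so |(8z)/(z - 7) − (80/17)| < ε.

δ = min(17/2, (289/112)ε)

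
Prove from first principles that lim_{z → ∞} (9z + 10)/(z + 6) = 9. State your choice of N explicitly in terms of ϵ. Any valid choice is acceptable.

Let ϵ > 0 be given. We seek N > 0 such that z > N implies |(9z + 10)/(z + 6) − 9| < ϵ.
(9z + 10)/(z + 6) − 9 = ((9z + 10) − 9(z + 6)) / ((z + 6)) = -44/((z + 6)).
For z > 0 we have z + 6 > z, so |(9z + 10)/(z + 6) − 9| = 44/((z + 6)) < 44/(z) = 44/z.
Thus |(9z + 10)/(z + 6) − 9| < ϵ whenever z > 44/ϵ.
Take N = 44/ϵ. If z > N then |(9z + 10)/(z + 6) − 9| < 44/z < ϵ.

N = 44/ϵ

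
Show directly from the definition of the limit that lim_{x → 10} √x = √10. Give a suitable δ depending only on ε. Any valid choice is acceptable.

δ = min(10, √10·ε)

Let ε > 0 be given. We want δ > 0 such that 0 < |x − 10| < δ implies |√x − √10| < ε.
Rationalise: √x − √10 = (x − 10)/(√x + √10), so |√x − √10| = |x − 10|/(√x + √10).
Restrict δ ≤ 10 so that |x − 10| < 10 forces x > 0, and then √x + √10 > √10.
Hence |√x − √10| < |x − 10|/√10, which is < ε once |x − 10| < √10·ε.
Take δ = min(10, √10·ε). If 0 < |x − 10| < δ then x > 0 and |√x − √10| < |x − 10|/√10 < ε.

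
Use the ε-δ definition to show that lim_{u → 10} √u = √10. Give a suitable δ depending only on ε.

δ = min(10, √10·ε)

Suppose ε > 0. We want δ > 0 such that 0 < |u − 10| < δ implies |√u − √10| < ε.
Rationalise: √u − √10 = (u − 10)/(√u + √10), so |√u − √10| = |u − 10|/(√u + √10).
Restrict δ ≤ 10 so that |u − 10| < 10 forces u > 0, and then √u + √10 > √10.
Hence |√u − √10| < |u − 10|/√10, which is < ε once |u − 10| < √10·ε.
Take δ = min(10, √10·ε). If 0 < |u − 10| < δ then u > 0 and |√u − √10| < |u − 10|/√10 < ε.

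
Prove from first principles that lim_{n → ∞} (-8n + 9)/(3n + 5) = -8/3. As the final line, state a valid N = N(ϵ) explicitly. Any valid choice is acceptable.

N = (67/9)/ϵ

Let ϵ > 0 be given. For n ≥ 1, |(-8n + 9)/(3n + 5) + 8/3| = |67|/(3(3n + 5)) = 67/(3(3n + 5)).
Since 3n + 5 ≥ 3n for n ≥ 1, this is ≤ 67/(3·3n) = (67/9)/n.
So |(-8n + 9)/(3n + 5) + 8/3| < ϵ whenever n > (67/9)/ϵ.
Take N = (67/9)/ϵ. If n > N then |(-8n + 9)/(3n + 5) + 8/3| ≤ (67/9)/n < ϵ.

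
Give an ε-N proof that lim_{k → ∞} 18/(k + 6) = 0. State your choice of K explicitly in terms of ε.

K = 18/ε

Let ε > 0. For k ≥ 1, |18/(k + 6) − 0| = 18/(k + 6) ≤ 18/k.
We need 18/k < ε, i.e. k > 18/ε.
Take K = 18/ε. If k > K then |18/(k + 6)| ≤ 18/k < ε.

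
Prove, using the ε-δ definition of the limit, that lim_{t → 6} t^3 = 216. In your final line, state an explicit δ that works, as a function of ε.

Let ε > 0. We seek δ > 0 with 0 < |t − 6| < δ ⇒ |t^3 − 216| < ε.
Factor: t^3 − 216 = (t − 6)(t^2 + 6t + 36), so |t^3 − 216| = |t − 6|·|t^2 + 6t + 36|.
Impose δ ≤ 2 so that |t| < 8; then |t^2 + 6t + 36| ≤ 148.
Hence |t^3 − 216| ≤ 148|t − 6|, which is < ε once |t − 6| < ε/148.
Take δ = min(2, ε/148). If 0 < |t − 6| < δ then both bounds hold and |t^3 − 216| ≤ 148|t − 6| < 148·(ε/148) = ε.

δ = min(2, ε/148)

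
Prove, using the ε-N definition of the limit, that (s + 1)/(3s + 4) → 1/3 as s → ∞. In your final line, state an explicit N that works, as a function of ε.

Fix ε > 0. We seek N > 0 such that s > N implies |(s + 1)/(3s + 4) − (1/3)| < ε.
(s + 1)/(3s + 4) − (1/3) = (3(s + 1) − (3s + 4)) / (3(3s + 4)) = -1/(3(3s + 4)).
For s > 0 we have 3s + 4 > 3s, so |(s + 1)/(3s + 4) − (1/3)| = 1/(3(3s + 4)) < 1/(3·3s) = (1/9)/s.
Thus |(s + 1)/(3s + 4) − (1/3)| < ε whenever s > (1/9)/ε.
Take N = (1/9)/ε. If s > N then |(s + 1)/(3s + 4) − (1/3)| < (1/9)/s < ε.

N = (1/9)/ε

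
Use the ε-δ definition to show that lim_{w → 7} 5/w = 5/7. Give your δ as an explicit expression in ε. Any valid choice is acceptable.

Let ε > 0 be given. We seek δ > 0 such that 0 < |w − 7| < δ implies |5/w − (5/7)| < ε.
|5/w − (5/7)| = 5·|7 − w|/(7·|w|) = 5|w − 7|/(7|w|).
Restrict δ ≤ 7/2. Then |w − 7| < 7/2 gives |w| > 7/2, so 7|w| > 49/2.
Then |5/w − (5/7)| < 5|w − 7|/(49/2), which is < ε when |w − 7| < (49/10)ε.
Take δ = min(7/2, (49/10)ε). Then 0 < |w − 7| < δ gives both |w − 7| < 7/2 and |w − 7| < (49/10)ε, so |5/w − (5/7)| < ε.

δ = min(7/2, (49/10)ε)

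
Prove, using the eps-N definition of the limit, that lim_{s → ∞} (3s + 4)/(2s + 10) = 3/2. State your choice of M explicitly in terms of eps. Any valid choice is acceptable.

M = (11/2)/eps

Let eps > 0. We seek M > 0 such that s > M implies |(3s + 4)/(2s + 10) − (3/2)| < eps.
(3s + 4)/(2s + 10) − (3/2) = (2(3s + 4) − 3(2s + 10)) / (2(2s + 10)) = -22/(2(2s + 10)).
For s > 0 we have 2s + 10 > 2s, so |(3s + 4)/(2s + 10) − (3/2)| = 22/(2(2s + 10)) < 22/(2·2s) = (11/2)/s.
Thus |(3s + 4)/(2s + 10) − (3/2)| < eps whenever s > (11/2)/eps.
Take M = (11/2)/eps. If s > M then |(3s + 4)/(2s + 10) − (3/2)| < (11/2)/s < eps.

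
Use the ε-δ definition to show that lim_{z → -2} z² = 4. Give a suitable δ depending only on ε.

Let ε > 0. We seek δ > 0 with 0 < |z + 2| < δ ⇒ |z² − 4| < ε.
Factor: z² − 4 = (z + 2)(z - 2), so |z² − 4| = |z + 2|·|z - 2|.
Restrict δ ≤ 1. Then |z + 2| < 1 gives |z| < 3, so by the triangle inequality |z - 2| ≤ 3 + 2 = 5.
Hence |z² − 4| ≤ 5|z + 2|, which is < ε once |z + 2| < ε/5.
Take δ = min(1, ε/5). If 0 < |z + 2| < δ then both bounds hold and |z² − 4| ≤ 5|z + 2| < 5·(ε/5) = ε.

δ = min(1, ε/5)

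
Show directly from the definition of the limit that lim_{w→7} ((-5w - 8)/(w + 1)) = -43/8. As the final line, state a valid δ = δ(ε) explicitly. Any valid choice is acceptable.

δ = min(4, (32/3)ε)

Let ε > 0. We want δ > 0 with 0 < |w − 7| < δ ⇒ |(-5w - 8)/(w + 1) + 43/8| < ε.
Combining over a common denominator, (-5w - 8)/(w + 1) + 43/8 = [(-5w - 8)·8 − (-43)·(w + 1)] / [8·(w + 1)] = 3(w − 7) / (8(w + 1)).
So |(-5w - 8)/(w + 1) + 43/8| = 3|w − 7| / (8·|w + 1|).
Restrict δ ≤ 4. Then |w − 7| < 4 gives |w + 1| = |(w − 7) + 8| ≥ 8 − 4 = 4.
Hence |(-5w - 8)/(w + 1) + 43/8| < 3|w − 7|/(8·4) = (3/32)|w − 7|, which is < ε once |w − 7| < (32/3)ε.
Take δ = min(4, (32/3)ε). Then 0 < |w − 7| < δ forces both bounds, so |(-5w - 8)/(w + 1) + 43/8| < ε.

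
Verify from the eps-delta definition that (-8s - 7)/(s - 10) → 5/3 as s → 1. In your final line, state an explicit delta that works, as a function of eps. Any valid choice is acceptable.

delta = min(9/2, (27/58)eps)

Let eps > 0 be given. We want delta > 0 with 0 < |s − 1| < delta ⇒ |(-8s - 7)/(s - 10) − (5/3)| < eps.
Combining over a common denominator, (-8s - 7)/(s - 10) − (5/3) = [(-8s - 7)·(-9) − (-15)·(s - 10)] / [(-9)·(s - 10)] = 87(s − 1) / ((-9)(s - 10)).
So |(-8s - 7)/(s - 10) − (5/3)| = 87|s − 1| / (9·|s − 10|).
Require delta ≤ 9/2, so |s − 10| ≥ |-9| − |s − 1| > 9 − 9/2 = 9/2.
Hence |(-8s - 7)/(s - 10) − (5/3)| < 87|s − 1|/(9·(9/2)) = (58/27)|s − 1|, which is < eps once |s − 1| < (27/58)eps.
Take delta = min(9/2, (27/58)eps). Then 0 < |s − 1| < delta forces both bounds, so |(-8s - 7)/(s - 10) − (5/3)| < eps.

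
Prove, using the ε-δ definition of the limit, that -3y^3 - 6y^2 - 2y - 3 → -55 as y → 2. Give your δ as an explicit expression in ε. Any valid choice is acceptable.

δ = min(1, ε/89)

Suppose ε > 0. We want δ > 0 such that 0 < |y − 2| < δ implies |(-3y^3 - 6y^2 - 2y - 3) + 55| < ε.
(-3y^3 - 6y^2 - 2y - 3) + 55 = -3y^3 - 6y^2 - 2y + 52 = (y − 2)(-3y^2 - 12y - 26).
So |(-3y^3 - 6y^2 - 2y - 3) + 55| = |y − 2|·|-3y^2 - 12y - 26|.
Require δ ≤ 1. Then |y − 2| < 1 gives |y| < 3, and by the triangle inequality |-3y^2 - 12y - 26| ≤ 3·3^2 + 12·3 + 26 = 89.
Hence |(-3y^3 - 6y^2 - 2y - 3) + 55| ≤ 89|y − 2| < ε provided |y − 2| < ε/89.
Take δ = min(1, ε/89). Then 0 < |y − 2| < δ gives both |y − 2| < 1 and |y − 2| < ε/89, so |(-3y^3 - 6y^2 - 2y - 3) + 55| < ε.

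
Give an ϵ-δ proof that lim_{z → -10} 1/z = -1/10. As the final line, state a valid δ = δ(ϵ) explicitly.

δ = min(5, 50ϵ)

Let ϵ > 0 be given. We seek δ > 0 such that 0 < |z + 10| < δ implies |1/z + 1/10| < ϵ.
|1/z + 1/10| = |-10 − z|/(10·|z|) = |z + 10|/(10|z|).
Require δ ≤ 5 so that |z| > 10 − 5 = 5, hence 10|z| > 50.
Then |1/z + 1/10| < |z + 10|/50, which is < ϵ when |z + 10| < 50ϵ.
Take δ = min(5, 50ϵ). Then 0 < |z + 10| < δ gives both |z + 10| < 5 and |z + 10| < 50ϵ, so |1/z + 1/10| < ϵ.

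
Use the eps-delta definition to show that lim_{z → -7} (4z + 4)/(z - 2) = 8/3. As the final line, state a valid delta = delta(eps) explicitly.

Suppose eps > 0. We want delta > 0 with 0 < |z + 7| < delta ⇒ |(4z + 4)/(z - 2) − (8/3)| < eps.
Combining over a common denominator, (4z + 4)/(z - 2) − (8/3) = [(4z + 4)·(-9) − (-24)·(z - 2)] / [(-9)·(z - 2)] = -12(z + 7) / ((-9)(z - 2)).
So |(4z + 4)/(z - 2) − (8/3)| = 12|z + 7| / (9·|z − 2|).
Restrict delta ≤ 9/2. Then |z + 7| < 9/2 gives |z − 2| = |(z + 7) + (-9)| ≥ 9 − 9/2 = 9/2.
Hence |(4z + 4)/(z - 2) − (8/3)| < 12|z + 7|/(9·(9/2)) = (8/27)|z + 7|, which is < eps once |z + 7| < (27/8)eps.
Take delta = min(9/2, (27/8)eps). Then 0 < |z + 7| < delta forces both bounds, so |(4z + 4)/(z - 2) − (8/3)| < eps.

delta = min(9/2, (27/8)eps)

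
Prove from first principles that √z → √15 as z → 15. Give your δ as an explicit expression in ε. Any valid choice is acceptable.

Let ε > 0 be given. We want δ > 0 such that 0 < |z − 15| < δ implies |√z − √15| < ε.
Rationalise: √z − √15 = (z − 15)/(√z + √15), so |√z − √15| = |z − 15|/(√z + √15).
Restrict δ ≤ 15 so that |z − 15| < 15 forces z > 0, and then √z + √15 > √15.
Hence |√z − √15| < |z − 15|/√15, which is < ε once |z − 15| < √15·ε.
Take δ = min(15, √15·ε). If 0 < |z − 15| < δ then z > 0 and |√z − √15| < |z − 15|/√15 < ε.

δ = min(15, √15·ε)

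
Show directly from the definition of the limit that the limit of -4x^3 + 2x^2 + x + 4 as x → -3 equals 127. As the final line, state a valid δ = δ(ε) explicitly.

Fix ε > 0. We want δ > 0 such that 0 < |x + 3| < δ implies |(-4x^3 + 2x^2 + x + 4) − 127| < ε.
(-4x^3 + 2x^2 + x + 4) − 127 = -4x^3 + 2x^2 + x - 123 = (x + 3)(-4x^2 + 14x - 41).
So |(-4x^3 + 2x^2 + x + 4) − 127| = |x + 3|·|-4x^2 + 14x - 41|.
Assume first that |x + 3| < 2, so |x| < 5. Then |-4x^2 + 14x - 41| ≤ 4·5^2 + 14·5 + 41 = 211.
Hence |(-4x^3 + 2x^2 + x + 4) − 127| ≤ 211|x + 3| < ε provided |x + 3| < ε/211.
Take δ = min(2, ε/211). Then 0 < |x + 3| < δ gives both |x + 3| < 2 and |x + 3| < ε/211, so |(-4x^3 + 2x^2 + x + 4) − 127| < ε.

δ = min(2, ε/211)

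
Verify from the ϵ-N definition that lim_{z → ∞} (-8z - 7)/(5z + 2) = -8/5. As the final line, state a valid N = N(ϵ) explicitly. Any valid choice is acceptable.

Let ϵ > 0 be given. We seek N > 0 such that z > N implies |(-8z - 7)/(5z + 2) + 8/5| < ϵ.
(-8z - 7)/(5z + 2) + 8/5 = (5(-8z - 7) − (-8)(5z + 2)) / (5(5z + 2)) = -19/(5(5z + 2)).
For z > 0 we have 5z + 2 > 5z, so |(-8z - 7)/(5z + 2) + 8/5| = 19/(5(5z + 2)) < 19/(5·5z) = (19/25)/z.
Thus |(-8z - 7)/(5z + 2) + 8/5| < ϵ whenever z > (19/25)/ϵ.
Take N = (19/25)/ϵ. If z > N then |(-8z - 7)/(5z + 2) + 8/5| < (19/25)/z < ϵ.

N = (19/25)/ϵ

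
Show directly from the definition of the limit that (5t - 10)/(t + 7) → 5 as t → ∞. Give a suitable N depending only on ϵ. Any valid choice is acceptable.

Let ϵ > 0. We seek N > 0 such that t > N implies |(5t - 10)/(t + 7) − 5| < ϵ.
(5t - 10)/(t + 7) − 5 = ((5t - 10) − 5(t + 7)) / ((t + 7)) = -45/((t + 7)).
For t > 0 we have t + 7 > t, so |(5t - 10)/(t + 7) − 5| = 45/((t + 7)) < 45/(t) = 45/t.
Thus |(5t - 10)/(t + 7) − 5| < ϵ whenever t > 45/ϵ.
Take N = 45/ϵ. If t > N then |(5t - 10)/(t + 7) − 5| < 45/t < ϵ.

N = 45/ϵ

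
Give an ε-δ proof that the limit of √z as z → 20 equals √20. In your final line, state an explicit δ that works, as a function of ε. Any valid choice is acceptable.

δ = min(20, √20·ε)

Suppose ε > 0. We want δ > 0 such that 0 < |z − 20| < δ implies |√z − √20| < ε.
Multiplying by the conjugate, |√z − √20| = |z − 20|/(√z + √20).
Restrict δ ≤ 20 so that |z − 20| < 20 forces z > 0, and then √z + √20 > √20.
Hence |√z − √20| < |z − 20|/√20, which is < ε once |z − 20| < √20·ε.
Take δ = min(20, √20·ε). If 0 < |z − 20| < δ then z > 0 and |√z − √20| < |z − 20|/√20 < ε.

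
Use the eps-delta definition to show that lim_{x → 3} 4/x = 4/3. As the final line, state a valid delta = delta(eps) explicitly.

Let eps > 0. We seek delta > 0 such that 0 < |x − 3| < delta implies |4/x − (4/3)| < eps.
|4/x − (4/3)| = 4·|3 − x|/(3·|x|) = 4|x − 3|/(3|x|).
Restrict delta ≤ 3/2. Then |x − 3| < 3/2 gives |x| > 3/2, so 3|x| > 9/2.
Then |4/x − (4/3)| < 4|x − 3|/(9/2), which is < eps when |x − 3| < (9/8)eps.
Take delta = min(3/2, (9/8)eps). Then 0 < |x − 3| < delta gives both |x − 3| < 3/2 and |x − 3| < (9/8)eps, so |4/x − (4/3)| < eps.

delta = min(3/2, (9/8)eps)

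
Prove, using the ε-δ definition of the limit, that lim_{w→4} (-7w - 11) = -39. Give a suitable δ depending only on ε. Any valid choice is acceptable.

δ = ε/7

Let ε > 0. We need δ > 0 so that 0 < |w − 4| < δ implies |(-7w - 11) + 39| < ε.
Since (-7w - 11) + 39 = -7(w − 4), we have |(-7w - 11) + 39| = 7|w − 4|.
So 7|w − 4| < ε exactly when |w − 4| < ε/7.
Take δ = ε/7. If 0 < |w − 4| < δ then |(-7w - 11) + 39| = 7|w − 4| < 7·(ε/7) = ε.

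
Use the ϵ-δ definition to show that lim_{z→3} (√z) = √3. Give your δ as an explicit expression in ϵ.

Fix ϵ > 0. We want δ > 0 such that 0 < |z − 3| < δ implies |√z − √3| < ϵ.
Rationalise: √z − √3 = (z − 3)/(√z + √3), so |√z − √3| = |z − 3|/(√z + √3).
Restrict δ ≤ 3 so that |z − 3| < 3 forces z > 0, and then √z + √3 > √3.
Hence |√z − √3| < |z − 3|/√3, which is < ϵ once |z − 3| < √3·ϵ.
Take δ = min(3, √3·ϵ). If 0 < |z − 3| < δ then z > 0 and |√z − √3| < |z − 3|/√3 < ϵ.

δ = min(3, √3·ϵ)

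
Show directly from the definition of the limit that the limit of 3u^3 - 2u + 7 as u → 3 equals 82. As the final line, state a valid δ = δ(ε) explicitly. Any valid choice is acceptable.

Let ε > 0 be given. We want δ > 0 such that 0 < |u − 3| < δ implies |(3u^3 - 2u + 7) − 82| < ε.
(3u^3 - 2u + 7) − 82 = 3u^3 - 2u - 75 = (u − 3)(3u^2 + 9u + 25).
So |(3u^3 - 2u + 7) − 82| = |u − 3|·|3u^2 + 9u + 25|.
Require δ ≤ 1. Then |u − 3| < 1 gives |u| < 4, and by the triangle inequality |3u^2 + 9u + 25| ≤ 3·4^2 + 9·4 + 25 = 109.
Hence |(3u^3 - 2u + 7) − 82| ≤ 109|u − 3| < ε provided |u − 3| < ε/109.
Choosing δ = min(1, ε/109) ensures both conditions, hence |(3u^3 - 2u + 7) − 82| < ε.

δ = min(1, ε/109)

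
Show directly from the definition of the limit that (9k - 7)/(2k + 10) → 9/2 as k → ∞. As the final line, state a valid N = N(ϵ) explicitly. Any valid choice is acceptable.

N = 26/ϵ

Fix ϵ > 0. For k ≥ 1, |(9k - 7)/(2k + 10) − (9/2)| = |-104|/(2(2k + 10)) = 104/(2(2k + 10)).
Since 2k + 10 ≥ 2k for k ≥ 1, this is ≤ 104/(2·2k) = 26/k.
So |(9k - 7)/(2k + 10) − (9/2)| < ϵ whenever k > 26/ϵ.
Take N = 26/ϵ. If k > N then |(9k - 7)/(2k + 10) − (9/2)| ≤ 26/k < ϵ.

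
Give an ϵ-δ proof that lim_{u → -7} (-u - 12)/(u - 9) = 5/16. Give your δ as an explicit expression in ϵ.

Fix ϵ > 0. We want δ > 0 with 0 < |u + 7| < δ ⇒ |(-u - 12)/(u - 9) − (5/16)| < ϵ.
Combining over a common denominator, (-u - 12)/(u - 9) − (5/16) = [(-u - 12)·(-16) − (-5)·(u - 9)] / [(-16)·(u - 9)] = 21(u + 7) / ((-16)(u - 9)).
So |(-u - 12)/(u - 9) − (5/16)| = 21|u + 7| / (16·|u − 9|).
Require δ ≤ 8, so |u − 9| ≥ |-16| − |u + 7| > 16 − 8 = 8.
Hence |(-u - 12)/(u - 9) − (5/16)| < 21|u + 7|/(16·8) = (21/128)|u + 7|, which is < ϵ once |u + 7| < (128/21)ϵ.
Take δ = min(8, (128/21)ϵ). Then 0 < |u + 7| < δ forces both bounds, so |(-u - 12)/(u - 9) − (5/16)| < ϵ.

δ = min(8, (128/21)ϵ)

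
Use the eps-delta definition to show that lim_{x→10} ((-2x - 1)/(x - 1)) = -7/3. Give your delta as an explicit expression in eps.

delta = min(9/2, (27/2)eps)

Fix eps > 0. We want delta > 0 with 0 < |x − 10| < delta ⇒ |(-2x - 1)/(x - 1) + 7/3| < eps.
Combining over a common denominator, (-2x - 1)/(x - 1) + 7/3 = [(-2x - 1)·9 − (-21)·(x - 1)] / [9·(x - 1)] = 3(x − 10) / (9(x - 1)).
So |(-2x - 1)/(x - 1) + 7/3| = 3|x − 10| / (9·|x − 1|).
Restrict delta ≤ 9/2. Then |x − 10| < 9/2 gives |x − 1| = |(x − 10) + 9| ≥ 9 − 9/2 = 9/2.
Hence |(-2x - 1)/(x - 1) + 7/3| < 3|x − 10|/(9·(9/2)) = (2/27)|x − 10|, which is < eps once |x − 10| < (27/2)eps.
Take delta = min(9/2, (27/2)eps). Then 0 < |x − 10| < delta forces both bounds, so |(-2x - 1)/(x - 1) + 7/3| < eps.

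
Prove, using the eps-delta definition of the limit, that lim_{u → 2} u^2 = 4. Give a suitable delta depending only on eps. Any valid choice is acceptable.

delta = min(2, eps/6)

Suppose eps > 0. We seek delta > 0 with 0 < |u − 2| < delta ⇒ |u^2 − 4| < eps.
Factor: u^2 − 4 = (u − 2)(u + 2), so |u^2 − 4| = |u − 2|·|u + 2|.
Impose delta ≤ 2 so that |u| < 4; then |u + 2| ≤ 6.
Hence |u^2 − 4| ≤ 6|u − 2|, which is < eps once |u − 2| < eps/6.
Take delta = min(2, eps/6). If 0 < |u − 2| < delta then both bounds hold and |u^2 − 4| ≤ 6|u − 2| < 6·(eps/6) = eps.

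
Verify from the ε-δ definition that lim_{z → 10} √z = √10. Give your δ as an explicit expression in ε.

δ = min(10, √10·ε)

Let ε > 0. We want δ > 0 such that 0 < |z − 10| < δ implies |√z − √10| < ε.
Rationalise: √z − √10 = (z − 10)/(√z + √10), so |√z − √10| = |z − 10|/(√z + √10).
Restrict δ ≤ 10 so that |z − 10| < 10 forces z > 0, and then √z + √10 > √10.
Hence |√z − √10| < |z − 10|/√10, which is < ε once |z − 10| < √10·ε.
Take δ = min(10, √10·ε). If 0 < |z − 10| < δ then z > 0 and |√z − √10| < |z − 10|/√10 < ε.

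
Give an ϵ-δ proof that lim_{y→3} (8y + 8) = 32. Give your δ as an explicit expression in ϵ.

Fix ϵ > 0. We need δ > 0 so that 0 < |y − 3| < δ implies |(8y + 8) − 32| < ϵ.
Since (8y + 8) − 32 = 8(y − 3), we have |(8y + 8) − 32| = 8|y − 3|.
So 8|y − 3| < ϵ exactly when |y − 3| < ϵ/8.
Take δ = ϵ/8. If 0 < |y − 3| < δ then |(8y + 8) − 32| = 8|y − 3| < 8·(ϵ/8) = ϵ.

δ = ϵ/8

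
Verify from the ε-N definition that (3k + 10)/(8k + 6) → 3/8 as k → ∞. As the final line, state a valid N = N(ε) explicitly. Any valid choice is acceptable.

N = (31/32)/ε

Let ε > 0 be given. For k ≥ 1, |(3k + 10)/(8k + 6) − (3/8)| = |62|/(8(8k + 6)) = 62/(8(8k + 6)).
Since 8k + 6 ≥ 8k for k ≥ 1, this is ≤ 62/(8·8k) = (31/32)/k.
So |(3k + 10)/(8k + 6) − (3/8)| < ε whenever k > (31/32)/ε.
Take N = (31/32)/ε. If k > N then |(3k + 10)/(8k + 6) − (3/8)| ≤ (31/32)/k < ε.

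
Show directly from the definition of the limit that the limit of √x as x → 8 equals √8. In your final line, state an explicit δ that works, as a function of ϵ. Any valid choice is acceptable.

δ = min(8, √8·ϵ)

Fix ϵ > 0. We want δ > 0 such that 0 < |x − 8| < δ implies |√x − √8| < ϵ.
Multiplying by the conjugate, |√x − √8| = |x − 8|/(√x + √8).
Restrict δ ≤ 8 so that |x − 8| < 8 forces x > 0, and then √x + √8 > √8.
Hence |√x − √8| < |x − 8|/√8, which is < ϵ once |x − 8| < √8·ϵ.
Take δ = min(8, √8·ϵ). If 0 < |x − 8| < δ then x > 0 and |√x − √8| < |x − 8|/√8 < ϵ.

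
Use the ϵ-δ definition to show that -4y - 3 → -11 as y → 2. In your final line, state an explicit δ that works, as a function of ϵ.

Let ϵ > 0 be given. We need δ > 0 so that 0 < |y − 2| < δ implies |(-4y - 3) + 11| < ϵ.
Since (-4y - 3) + 11 = -4(y − 2), we have |(-4y - 3) + 11| = 4|y − 2|.
Thus it suffices that |y − 2| < ϵ/4.
Choosing δ = ϵ/4 gives |(-4y - 3) + 11| = 4|y − 2| < ϵ whenever |y − 2| < δ.

δ = ϵ/4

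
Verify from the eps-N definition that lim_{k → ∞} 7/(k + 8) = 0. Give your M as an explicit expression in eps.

M = 7/eps

Fix eps > 0. For k ≥ 1, |7/(k + 8) − 0| = 7/(k + 8) ≤ 7/k.
We need 7/k < eps, i.e. k > 7/eps.
Take M = 7/eps. If k > M then |7/(k + 8)| ≤ 7/k < eps.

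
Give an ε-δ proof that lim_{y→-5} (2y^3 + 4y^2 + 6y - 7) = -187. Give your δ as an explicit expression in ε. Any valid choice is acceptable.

Suppose ε > 0. We want δ > 0 such that 0 < |y + 5| < δ implies |(2y^3 + 4y^2 + 6y - 7) + 187| < ε.
(2y^3 + 4y^2 + 6y - 7) + 187 = 2y^3 + 4y^2 + 6y + 180 = (y + 5)(2y^2 - 6y + 36).
So |(2y^3 + 4y^2 + 6y - 7) + 187| = |y + 5|·|2y^2 - 6y + 36|.
Require δ ≤ 1. Then |y + 5| < 1 gives |y| < 6, and by the triangle inequality |2y^2 - 6y + 36| ≤ 2·6^2 + 6·6 + 36 = 144.
Hence |(2y^3 + 4y^2 + 6y - 7) + 187| ≤ 144|y + 5| < ε provided |y + 5| < ε/144.
Take δ = min(1, ε/144). Then 0 < |y + 5| < δ gives both |y + 5| < 1 and |y + 5| < ε/144, so |(2y^3 + 4y^2 + 6y - 7) + 187| < ε.

δ = min(1, ε/144)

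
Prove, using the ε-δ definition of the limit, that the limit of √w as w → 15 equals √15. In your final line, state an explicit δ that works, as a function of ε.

Let ε > 0. We want δ > 0 such that 0 < |w − 15| < δ implies |√w − √15| < ε.
Rationalise: √w − √15 = (w − 15)/(√w + √15), so |√w − √15| = |w − 15|/(√w + √15).
Restrict δ ≤ 15 so that |w − 15| < 15 forces w > 0, and then √w + √15 > √15.
Hence |√w − √15| < |w − 15|/√15, which is < ε once |w − 15| < √15·ε.
Take δ = min(15, √15·ε). If 0 < |w − 15| < δ then w > 0 and |√w − √15| < |w − 15|/√15 < ε.

δ = min(15, √15·ε)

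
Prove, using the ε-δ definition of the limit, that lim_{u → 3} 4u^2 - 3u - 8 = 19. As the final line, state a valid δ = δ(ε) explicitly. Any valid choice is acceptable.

Let ε > 0 be given. We want δ > 0 such that 0 < |u − 3| < δ implies |(4u^2 - 3u - 8) − 19| < ε.
(4u^2 - 3u - 8) − 19 = 4u^2 - 3u - 27 = (u − 3)(4u + 9).
So |(4u^2 - 3u - 8) − 19| = |u − 3|·|4u + 9|.
Assume first that |u − 3| < 1, so |u| < 4. Then |4u + 9| ≤ 4·4 + 9 = 25.
Hence |(4u^2 - 3u - 8) − 19| ≤ 25|u − 3| < ε provided |u − 3| < ε/25.
Take δ = min(1, ε/25). Then 0 < |u − 3| < δ gives both |u − 3| < 1 and |u − 3| < ε/25, so |(4u^2 - 3u - 8) − 19| < ε.

δ = min(1, ε/25)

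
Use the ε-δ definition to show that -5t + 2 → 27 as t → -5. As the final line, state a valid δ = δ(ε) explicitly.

δ = ε/5

Let ε > 0 be given. We need δ > 0 so that 0 < |t + 5| < δ implies |(-5t + 2) − 27| < ε.
Since (-5t + 2) − 27 = -5(t + 5), we have |(-5t + 2) − 27| = 5|t + 5|.
Thus it suffices that |t + 5| < ε/5.
Take δ = ε/5. If 0 < |t + 5| < δ then |(-5t + 2) − 27| = 5|t + 5| < 5·(ε/5) = ε.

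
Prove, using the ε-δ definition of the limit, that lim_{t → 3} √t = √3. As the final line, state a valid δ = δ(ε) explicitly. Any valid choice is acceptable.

δ = min(3, √3·ε)

Fix ε > 0. We want δ > 0 such that 0 < |t − 3| < δ implies |√t − √3| < ε.
Rationalise: √t − √3 = (t − 3)/(√t + √3), so |√t − √3| = |t − 3|/(√t + √3).
Restrict δ ≤ 3 so that |t − 3| < 3 forces t > 0, and then √t + √3 > √3.
Hence |√t − √3| < |t − 3|/√3, which is < ε once |t − 3| < √3·ε.
Take δ = min(3, √3·ε). If 0 < |t − 3| < δ then t > 0 and |√t − √3| < |t − 3|/√3 < ε.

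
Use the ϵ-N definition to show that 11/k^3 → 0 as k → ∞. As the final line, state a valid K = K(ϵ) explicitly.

K = (11/ϵ)^{1/3}

Let ϵ > 0 be given. For k ≥ 1, |11/k^3 − 0| = 11/k^3.
11/k^3 < ϵ ⇔ k^3 > 11/ϵ ⇔ k > (11/ϵ)^{1/3}.
Take K = (11/ϵ)^{1/3}. Then k > K implies 11/k^3 < ϵ.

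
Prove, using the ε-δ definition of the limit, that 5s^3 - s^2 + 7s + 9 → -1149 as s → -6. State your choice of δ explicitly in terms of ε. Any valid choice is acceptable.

Let ε > 0. We want δ > 0 such that 0 < |s + 6| < δ implies |(5s^3 - s^2 + 7s + 9) + 1149| < ε.
(5s^3 - s^2 + 7s + 9) + 1149 = 5s^3 - s^2 + 7s + 1158 = (s + 6)(5s^2 - 31s + 193).
So |(5s^3 - s^2 + 7s + 9) + 1149| = |s + 6|·|5s^2 - 31s + 193|.
Require δ ≤ 2. Then |s + 6| < 2 gives |s| < 8, and by the triangle inequality |5s^2 - 31s + 193| ≤ 5·8^2 + 31·8 + 193 = 761.
Hence |(5s^3 - s^2 + 7s + 9) + 1149| ≤ 761|s + 6| < ε provided |s + 6| < ε/761.
Choosing δ = min(2, ε/761) ensures both conditions, hence |(5s^3 - s^2 + 7s + 9) + 1149| < ε.

δ = min(2, ε/761)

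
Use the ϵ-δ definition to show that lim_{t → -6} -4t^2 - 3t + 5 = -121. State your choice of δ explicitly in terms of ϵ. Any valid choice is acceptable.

δ = min(1, ϵ/49)

Fix ϵ > 0. We want δ > 0 such that 0 < |t + 6| < δ implies |(-4t^2 - 3t + 5) + 121| < ϵ.
(-4t^2 - 3t + 5) + 121 = -4t^2 - 3t + 126 = (t + 6)(-4t + 21).
So |(-4t^2 - 3t + 5) + 121| = |t + 6|·|-4t + 21|.
Require δ ≤ 1. Then |t + 6| < 1 gives |t| < 7, and by the triangle inequality |-4t + 21| ≤ 4·7 + 21 = 49.
Hence |(-4t^2 - 3t + 5) + 121| ≤ 49|t + 6| < ϵ provided |t + 6| < ϵ/49.
Take δ = min(1, ϵ/49). Then 0 < |t + 6| < δ gives both |t + 6| < 1 and |t + 6| < ϵ/49, so |(-4t^2 - 3t + 5) + 121| < ϵ.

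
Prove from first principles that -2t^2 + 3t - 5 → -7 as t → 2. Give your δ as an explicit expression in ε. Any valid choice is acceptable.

Fix ε > 0. We want δ > 0 such that 0 < |t − 2| < δ implies |(-2t^2 + 3t - 5) + 7| < ε.
(-2t^2 + 3t - 5) + 7 = -2t^2 + 3t + 2 = (t − 2)(-2t - 1).
So |(-2t^2 + 3t - 5) + 7| = |t − 2|·|-2t - 1|.
Assume first that |t − 2| < 2, so |t| < 4. Then |-2t - 1| ≤ 2·4 + 1 = 9.
Hence |(-2t^2 + 3t - 5) + 7| ≤ 9|t − 2| < ε provided |t − 2| < ε/9.
Take δ = min(2, ε/9). Then 0 < |t − 2| < δ gives both |t − 2| < 2 and |t − 2| < ε/9, so |(-2t^2 + 3t - 5) + 7| < ε.

δ = min(2, ε/9)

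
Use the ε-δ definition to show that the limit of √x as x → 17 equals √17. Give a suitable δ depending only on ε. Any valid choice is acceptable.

δ = min(17, √17·ε)

Fix ε > 0. We want δ > 0 such that 0 < |x − 17| < δ implies |√x − √17| < ε.
Multiplying by the conjugate, |√x − √17| = |x − 17|/(√x + √17).
Restrict δ ≤ 17 so that |x − 17| < 17 forces x > 0, and then √x + √17 > √17.
Hence |√x − √17| < |x − 17|/√17, which is < ε once |x − 17| < √17·ε.
Take δ = min(17, √17·ε). If 0 < |x − 17| < δ then x > 0 and |√x − √17| < |x − 17|/√17 < ε.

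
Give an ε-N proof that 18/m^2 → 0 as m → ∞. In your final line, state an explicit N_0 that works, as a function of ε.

Suppose ε > 0. For m ≥ 1, |18/m^2 − 0| = 18/m^2.
18/m^2 < ε ⇔ m^2 > 18/ε ⇔ m > (18/ε)^{1/2}.
Take N_0 = (18/ε)^{1/2}. Then m > N_0 implies 18/m^2 < ε.

N_0 = (18/ε)^{1/2}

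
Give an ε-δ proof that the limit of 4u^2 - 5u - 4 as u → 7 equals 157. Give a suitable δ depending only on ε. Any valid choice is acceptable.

δ = min(1, ε/55)

Let ε > 0 be given. We want δ > 0 such that 0 < |u − 7| < δ implies |(4u^2 - 5u - 4) − 157| < ε.
(4u^2 - 5u - 4) − 157 = 4u^2 - 5u - 161 = (u − 7)(4u + 23).
So |(4u^2 - 5u - 4) − 157| = |u − 7|·|4u + 23|.
Assume first that |u − 7| < 1, so |u| < 8. Then |4u + 23| ≤ 4·8 + 23 = 55.
Hence |(4u^2 - 5u - 4) − 157| ≤ 55|u − 7| < ε provided |u − 7| < ε/55.
Choosing δ = min(1, ε/55) ensures both conditions, hence |(4u^2 - 5u - 4) − 157| < ε.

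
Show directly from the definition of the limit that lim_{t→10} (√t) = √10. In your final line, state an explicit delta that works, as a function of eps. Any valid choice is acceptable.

delta = min(10, √10·eps)

Let eps > 0 be given. We want delta > 0 such that 0 < |t − 10| < delta implies |√t − √10| < eps.
Rationalise: √t − √10 = (t − 10)/(√t + √10), so |√t − √10| = |t − 10|/(√t + √10).
Restrict delta ≤ 10 so that |t − 10| < 10 forces t > 0, and then √t + √10 > √10.
Hence |√t − √10| < |t − 10|/√10, which is < eps once |t − 10| < √10·eps.
Take delta = min(10, √10·eps). If 0 < |t − 10| < delta then t > 0 and |√t − √10| < |t − 10|/√10 < eps.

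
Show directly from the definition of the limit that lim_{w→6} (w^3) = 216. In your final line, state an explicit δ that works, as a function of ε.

Let ε > 0. We seek δ > 0 with 0 < |w − 6| < δ ⇒ |w^3 − 216| < ε.
Factor: w^3 − 216 = (w − 6)(w^2 + 6w + 36), so |w^3 − 216| = |w − 6|·|w^2 + 6w + 36|.
Restrict δ ≤ 1. Then |w − 6| < 1 gives |w| < 7, so by the triangle inequality |w^2 + 6w + 36| ≤ 7^2 + 6·7 + 36 = 127.
Hence |w^3 − 216| ≤ 127|w − 6|, which is < ε once |w − 6| < ε/127.
Take δ = min(1, ε/127). If 0 < |w − 6| < δ then both bounds hold and |w^3 − 216| ≤ 127|w − 6| < 127·(ε/127) = ε.

δ = min(1, ε/127)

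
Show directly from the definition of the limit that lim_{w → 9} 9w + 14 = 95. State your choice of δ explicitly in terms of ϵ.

δ = ϵ/9

Fix ϵ > 0. We need δ > 0 so that 0 < |w − 9| < δ implies |(9w + 14) − 95| < ϵ.
Since (9w + 14) − 95 = 9(w − 9), we have |(9w + 14) − 95| = 9|w − 9|.
Thus it suffices that |w − 9| < ϵ/9.
Take δ = ϵ/9. If 0 < |w − 9| < δ then |(9w + 14) − 95| = 9|w − 9| < 9·(ϵ/9) = ϵ.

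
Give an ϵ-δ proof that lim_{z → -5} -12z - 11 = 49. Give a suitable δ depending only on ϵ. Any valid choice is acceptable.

Let ϵ > 0 be given. We need δ > 0 so that 0 < |z + 5| < δ implies |(-12z - 11) − 49| < ϵ.
Since (-12z - 11) − 49 = -12(z + 5), we have |(-12z - 11) − 49| = 12|z + 5|.
Thus it suffices that |z + 5| < ϵ/12.
Take δ = ϵ/12. If 0 < |z + 5| < δ then |(-12z - 11) − 49| = 12|z + 5| < 12·(ϵ/12) = ϵ.

δ = ϵ/12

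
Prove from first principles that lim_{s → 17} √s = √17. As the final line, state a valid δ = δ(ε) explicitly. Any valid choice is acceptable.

δ = min(17, √17·ε)

Let ε > 0 be given. We want δ > 0 such that 0 < |s − 17| < δ implies |√s − √17| < ε.
Multiplying by the conjugate, |√s − √17| = |s − 17|/(√s + √17).
Restrict δ ≤ 17 so that |s − 17| < 17 forces s > 0, and then √s + √17 > √17.
Hence |√s − √17| < |s − 17|/√17, which is < ε once |s − 17| < √17·ε.
Take δ = min(17, √17·ε). If 0 < |s − 17| < δ then s > 0 and |√s − √17| < |s − 17|/√17 < ε.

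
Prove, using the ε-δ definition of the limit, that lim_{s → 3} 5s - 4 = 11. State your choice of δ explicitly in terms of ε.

δ = ε/5

Let ε > 0 be given. We need δ > 0 so that 0 < |s − 3| < δ implies |(5s - 4) − 11| < ε.
Since (5s - 4) − 11 = 5(s − 3), we have |(5s - 4) − 11| = 5|s − 3|.
So 5|s − 3| < ε exactly when |s − 3| < ε/5.
Take δ = ε/5. If 0 < |s − 3| < δ then |(5s - 4) − 11| = 5|s − 3| < 5·(ε/5) = ε.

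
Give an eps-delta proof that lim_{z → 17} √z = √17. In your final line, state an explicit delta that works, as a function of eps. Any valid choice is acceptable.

Fix eps > 0. We want delta > 0 such that 0 < |z − 17| < delta implies |√z − √17| < eps.
Multiplying by the conjugate, |√z − √17| = |z − 17|/(√z + √17).
Restrict delta ≤ 17 so that |z − 17| < 17 forces z > 0, and then √z + √17 > √17.
Hence |√z − √17| < |z − 17|/√17, which is < eps once |z − 17| < √17·eps.
Take delta = min(17, √17·eps). If 0 < |z − 17| < delta then z > 0 and |√z − √17| < |z − 17|/√17 < eps.

delta = min(17, √17·eps)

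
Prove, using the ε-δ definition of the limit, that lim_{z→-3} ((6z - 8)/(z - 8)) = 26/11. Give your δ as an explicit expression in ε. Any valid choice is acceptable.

δ = min(11/2, (121/80)ε)

Suppose ε > 0. We want δ > 0 with 0 < |z + 3| < δ ⇒ |(6z - 8)/(z - 8) − (26/11)| < ε.
Combining over a common denominator, (6z - 8)/(z - 8) − (26/11) = [(6z - 8)·(-11) − (-26)·(z - 8)] / [(-11)·(z - 8)] = -40(z + 3) / ((-11)(z - 8)).
So |(6z - 8)/(z - 8) − (26/11)| = 40|z + 3| / (11·|z − 8|).
Require δ ≤ 11/2, so |z − 8| ≥ |-11| − |z + 3| > 11 − 11/2 = 11/2.
Hence |(6z - 8)/(z - 8) − (26/11)| < 40|z + 3|/(11·(11/2)) = (80/121)|z + 3|, which is < ε once |z + 3| < (121/80)ε.
Take δ = min(11/2, (121/80)ε). Then 0 < |z + 3| < δ forces both bounds, so |(6z - 8)/(z - 8) − (26/11)| < ε.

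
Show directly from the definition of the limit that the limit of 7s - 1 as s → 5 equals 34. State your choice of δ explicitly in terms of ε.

Let ε > 0. We need δ > 0 so that 0 < |s − 5| < δ implies |(7s - 1) − 34| < ε.
Since (7s - 1) − 34 = 7(s − 5), we have |(7s - 1) − 34| = 7|s − 5|.
So 7|s − 5| < ε exactly when |s − 5| < ε/7.
Take δ = ε/7. If 0 < |s − 5| < δ then |(7s - 1) − 34| = 7|s − 5| < 7·(ε/7) = ε.

δ = ε/7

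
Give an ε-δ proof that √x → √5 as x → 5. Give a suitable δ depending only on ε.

δ = min(5, √5·ε)

Let ε > 0 be given. We want δ > 0 such that 0 < |x − 5| < δ implies |√x − √5| < ε.
Multiplying by the conjugate, |√x − √5| = |x − 5|/(√x + √5).
Restrict δ ≤ 5 so that |x − 5| < 5 forces x > 0, and then √x + √5 > √5.
Hence |√x − √5| < |x − 5|/√5, which is < ε once |x − 5| < √5·ε.
Take δ = min(5, √5·ε). If 0 < |x − 5| < δ then x > 0 and |√x − √5| < |x − 5|/√5 < ε.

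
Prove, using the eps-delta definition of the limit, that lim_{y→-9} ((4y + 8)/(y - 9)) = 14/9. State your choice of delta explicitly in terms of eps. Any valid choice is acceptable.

Fix eps > 0. We want delta > 0 with 0 < |y + 9| < delta ⇒ |(4y + 8)/(y - 9) − (14/9)| < eps.
Combining over a common denominator, (4y + 8)/(y - 9) − (14/9) = [(4y + 8)·(-18) − (-28)·(y - 9)] / [(-18)·(y - 9)] = -44(y + 9) / ((-18)(y - 9)).
So |(4y + 8)/(y - 9) − (14/9)| = 44|y + 9| / (18·|y − 9|).
Require delta ≤ 9, so |y − 9| ≥ |-18| − |y + 9| > 18 − 9 = 9.
Hence |(4y + 8)/(y - 9) − (14/9)| < 44|y + 9|/(18·9) = (22/81)|y + 9|, which is < eps once |y + 9| < (81/22)eps.
Take delta = min(9, (81/22)eps). Then 0 < |y + 9| < delta forces both bounds, so |(4y + 8)/(y - 9) − (14/9)| < eps.

delta = min(9, (81/22)eps)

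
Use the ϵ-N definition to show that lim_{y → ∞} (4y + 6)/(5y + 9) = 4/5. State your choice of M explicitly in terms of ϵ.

M = (6/25)/ϵ

Let ϵ > 0. We seek M > 0 such that y > M implies |(4y + 6)/(5y + 9) − (4/5)| < ϵ.
(4y + 6)/(5y + 9) − (4/5) = (5(4y + 6) − 4(5y + 9)) / (5(5y + 9)) = -6/(5(5y + 9)).
For y > 0 we have 5y + 9 > 5y, so |(4y + 6)/(5y + 9) − (4/5)| = 6/(5(5y + 9)) < 6/(5·5y) = (6/25)/y.
Thus |(4y + 6)/(5y + 9) − (4/5)| < ϵ whenever y > (6/25)/ϵ.
Take M = (6/25)/ϵ. If y > M then |(4y + 6)/(5y + 9) − (4/5)| < (6/25)/y < ϵ.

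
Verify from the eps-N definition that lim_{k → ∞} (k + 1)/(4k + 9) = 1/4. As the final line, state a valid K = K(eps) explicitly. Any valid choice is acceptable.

Let eps > 0. For k ≥ 1, |(k + 1)/(4k + 9) − (1/4)| = |-5|/(4(4k + 9)) = 5/(4(4k + 9)).
Since 4k + 9 ≥ 4k for k ≥ 1, this is ≤ 5/(4·4k) = (5/16)/k.
So |(k + 1)/(4k + 9) − (1/4)| < eps whenever k > (5/16)/eps.
Take K = (5/16)/eps. If k > K then |(k + 1)/(4k + 9) − (1/4)| ≤ (5/16)/k < eps.

K = (5/16)/eps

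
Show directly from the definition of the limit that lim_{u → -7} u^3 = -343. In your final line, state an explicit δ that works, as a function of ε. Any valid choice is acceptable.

Fix ε > 0. We seek δ > 0 with 0 < |u + 7| < δ ⇒ |u^3 + 343| < ε.
Factor: u^3 + 343 = (u + 7)(u^2 - 7u + 49), so |u^3 + 343| = |u + 7|·|u^2 - 7u + 49|.
Impose δ ≤ 1 so that |u| < 8; then |u^2 - 7u + 49| ≤ 169.
Hence |u^3 + 343| ≤ 169|u + 7|, which is < ε once |u + 7| < ε/169.
Take δ = min(1, ε/169). If 0 < |u + 7| < δ then both bounds hold and |u^3 + 343| ≤ 169|u + 7| < 169·(ε/169) = ε.

δ = min(1, ε/169)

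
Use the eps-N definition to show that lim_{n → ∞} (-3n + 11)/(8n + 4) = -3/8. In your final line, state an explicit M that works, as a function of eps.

M = (25/16)/eps

Let eps > 0. For n ≥ 1, |(-3n + 11)/(8n + 4) + 3/8| = |100|/(8(8n + 4)) = 100/(8(8n + 4)).
Since 8n + 4 ≥ 8n for n ≥ 1, this is ≤ 100/(8·8n) = (25/16)/n.
So |(-3n + 11)/(8n + 4) + 3/8| < eps whenever n > (25/16)/eps.
Take M = (25/16)/eps. If n > M then |(-3n + 11)/(8n + 4) + 3/8| ≤ (25/16)/n < eps.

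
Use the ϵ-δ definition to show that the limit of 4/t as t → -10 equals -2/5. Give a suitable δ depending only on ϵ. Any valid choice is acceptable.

Let ϵ > 0 be given. We seek δ > 0 such that 0 < |t + 10| < δ implies |4/t + 2/5| < ϵ.
|4/t + 2/5| = 4·|-10 − t|/(10·|t|) = 4|t + 10|/(10|t|).
Restrict δ ≤ 5. Then |t + 10| < 5 gives |t| > 5, so 10|t| > 50.
Then |4/t + 2/5| < 4|t + 10|/50, which is < ϵ when |t + 10| < (25/2)ϵ.
Take δ = min(5, (25/2)ϵ). Then 0 < |t + 10| < δ gives both |t + 10| < 5 and |t + 10| < (25/2)ϵ, so |4/t + 2/5| < ϵ.

δ = min(5, (25/2)ϵ)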